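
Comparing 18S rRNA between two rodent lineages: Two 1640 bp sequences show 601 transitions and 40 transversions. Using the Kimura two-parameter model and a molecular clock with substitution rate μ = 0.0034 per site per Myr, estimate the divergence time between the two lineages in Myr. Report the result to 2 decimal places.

P = 601/1640 ≈ 0.366463 and Q = 40/1640 ≈ 0.02439.
Under the Kimura two-parameter model, d = −½ ln(1 − 2P − Q) − ¼ ln(1 − 2Q).
1 − 2P − Q = 0.242684, giving −½ ln(0.242684) = 0.707998.
1 − 2Q = 0.95122, giving −¼ ln(0.95122) = 0.012502.
d = 0.707998 + 0.012502 = 0.720500.
Under a molecular clock d = 2μt, so t = d/(2μ) = 0.720500 / (2 × 0.0034) = 105.96 Myr.

105.96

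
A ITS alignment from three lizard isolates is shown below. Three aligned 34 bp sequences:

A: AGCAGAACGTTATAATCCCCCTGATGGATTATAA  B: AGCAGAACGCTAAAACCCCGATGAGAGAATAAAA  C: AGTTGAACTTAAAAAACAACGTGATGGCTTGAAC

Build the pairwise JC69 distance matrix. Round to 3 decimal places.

d(A,B) = 0.326, d(A,C) = 0.535, d(B,C) = 0.741

A–B: 9/34 sites differ → p ≈ 0.264706, d = −0.75 ln(1 − 0.352941) = 0.326488 ≈ 0.326.
A–C: 13/34 sites differ → p ≈ 0.382353, d = −0.75 ln(1 − 0.509804) = 0.534712 ≈ 0.535.
B–C: 16/34 sites differ → p ≈ 0.470588, d = −0.75 ln(1 − 0.627451) = 0.740540 ≈ 0.741.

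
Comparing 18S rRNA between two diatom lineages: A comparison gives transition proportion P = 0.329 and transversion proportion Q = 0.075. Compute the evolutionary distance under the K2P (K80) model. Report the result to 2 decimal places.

0.70

Under the Kimura two-parameter model, d = −½ ln(1 − 2P − Q) − ¼ ln(1 − 2Q).
1 − 2P − Q = 0.267, giving −½ ln(0.267) = 0.660253.
1 − 2Q = 0.85, giving −¼ ln(0.85) = 0.040630.
d = 0.660253 + 0.040630 = 0.700883.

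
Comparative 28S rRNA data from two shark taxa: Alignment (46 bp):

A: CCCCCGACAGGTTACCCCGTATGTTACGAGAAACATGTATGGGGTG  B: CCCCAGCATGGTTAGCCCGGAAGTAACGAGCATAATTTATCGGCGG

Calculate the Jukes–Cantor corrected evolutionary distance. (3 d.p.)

0.428

The sequences differ at 15 of 46 sites, so p = 15/46 ≈ 0.326087.
d = −(3/4) ln(1 − 4p/3) = −0.75 ln(1 − 0.434783) = −0.75 ln(0.565217)
  = −0.75 × (-0.570546) = 0.427910 substitutions/site.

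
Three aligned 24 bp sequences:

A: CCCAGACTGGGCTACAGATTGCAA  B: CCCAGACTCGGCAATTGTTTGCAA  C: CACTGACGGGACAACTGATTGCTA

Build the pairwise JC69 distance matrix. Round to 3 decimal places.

d(A,B) = 0.244, d(A,C) = 0.369, d(B,C) = 0.441

A–B: 5/24 sites differ → p ≈ 0.208333, d = −0.75 ln(1 − 0.277777) = 0.244066 ≈ 0.244.
A–C: 7/24 sites differ → p ≈ 0.291667, d = −0.75 ln(1 − 0.388889) = 0.369358 ≈ 0.369.
B–C: 8/24 sites differ → p ≈ 0.333333, d = −0.75 ln(1 − 0.444444) = 0.440839 ≈ 0.441.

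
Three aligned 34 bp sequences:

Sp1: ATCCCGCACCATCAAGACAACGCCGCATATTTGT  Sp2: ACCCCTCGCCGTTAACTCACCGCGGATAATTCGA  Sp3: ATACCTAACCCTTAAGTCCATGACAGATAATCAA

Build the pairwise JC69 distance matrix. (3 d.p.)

d(Sp1,Sp2) = 0.597, d(Sp1,Sp3) = 0.665, d(Sp2,Sp3) = 0.824

Sp1–Sp2: 14/34 sites differ → p ≈ 0.411765, d = −0.75 ln(1 − 0.54902) = 0.597249 ≈ 0.597.
Sp1–Sp3: 15/34 sites differ → p ≈ 0.441176, d = −0.75 ln(1 − 0.588235) = 0.665477 ≈ 0.665.
Sp2–Sp3: 17/34 sites differ → p = 0.5, d = −0.75 ln(1 − 0.666667) = 0.823960 ≈ 0.824.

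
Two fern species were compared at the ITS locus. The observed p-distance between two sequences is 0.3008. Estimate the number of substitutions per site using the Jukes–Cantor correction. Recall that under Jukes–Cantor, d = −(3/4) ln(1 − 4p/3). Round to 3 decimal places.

d = −(3/4) ln(1 − 4p/3) = −0.75 ln(1 − 0.401067) = −0.75 ln(0.598933)
  = −0.75 × (-0.512606) = 0.384455 substitutions/site.

0.384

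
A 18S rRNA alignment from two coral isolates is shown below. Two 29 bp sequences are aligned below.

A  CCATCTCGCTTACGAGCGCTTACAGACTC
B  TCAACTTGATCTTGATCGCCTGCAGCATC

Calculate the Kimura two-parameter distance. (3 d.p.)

Of 29 sites, 6 differences are transitions and 6 are transversions, so P = 6/29 ≈ 0.206897 and Q = 6/29 ≈ 0.206897.
Under the Kimura two-parameter model, d = −½ ln(1 − 2P − Q) − ¼ ln(1 − 2Q).
1 − 2P − Q = 0.379309, giving −½ ln(0.379309) = 0.484702.
1 − 2Q = 0.586206, giving −¼ ln(0.586206) = 0.133521.
d = 0.484702 + 0.133521 = 0.618223.

0.618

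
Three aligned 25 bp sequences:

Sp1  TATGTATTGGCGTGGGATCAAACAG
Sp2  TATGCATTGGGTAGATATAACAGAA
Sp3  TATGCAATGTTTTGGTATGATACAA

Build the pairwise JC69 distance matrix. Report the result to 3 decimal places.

Sp1–Sp2: 10/25 sites differ → p = 0.4, d = −0.75 ln(1 − 0.533333) = 0.571605 ≈ 0.572.
Sp1–Sp3: 9/25 sites differ → p = 0.36, d = −0.75 ln(1 − 0.48) = 0.490445 ≈ 0.490.
Sp2–Sp3: 8/25 sites differ → p = 0.32, d = −0.75 ln(1 − 0.426667) = 0.417216 ≈ 0.417.

d(Sp1,Sp2) = 0.572, d(Sp1,Sp3) = 0.490, d(Sp2,Sp3) = 0.417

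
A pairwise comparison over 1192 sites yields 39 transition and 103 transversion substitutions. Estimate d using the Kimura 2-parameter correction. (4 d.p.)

0.1298

P = 39/1192 ≈ 0.032718 and Q = 103/1192 ≈ 0.086409.
Under the Kimura two-parameter model, d = −½ ln(1 − 2P − Q) − ¼ ln(1 − 2Q).
1 − 2P − Q = 0.848155, giving −½ ln(0.848155) = 0.082346.
1 − 2Q = 0.827182, giving −¼ ln(0.827182) = 0.047433.
d = 0.082346 + 0.047433 = 0.129779.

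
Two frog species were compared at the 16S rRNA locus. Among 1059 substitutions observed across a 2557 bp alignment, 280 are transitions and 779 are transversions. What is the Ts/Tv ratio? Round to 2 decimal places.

0.36

R = 280/779 = 0.359435… ≈ 0.36 (to 2 d.p.).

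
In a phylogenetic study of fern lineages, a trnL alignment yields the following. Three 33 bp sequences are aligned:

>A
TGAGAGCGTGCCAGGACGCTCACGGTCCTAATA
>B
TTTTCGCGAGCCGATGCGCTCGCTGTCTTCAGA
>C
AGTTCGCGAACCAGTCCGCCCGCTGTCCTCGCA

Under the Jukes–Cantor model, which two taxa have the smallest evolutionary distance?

B and C

A–B: 14/33 differ, p = 0.424, d = 0.625.
A–C: 14/33 differ, p = 0.424, d = 0.625.
B–C: 10/33 differ, p = 0.303, d = 0.388.
The smallest distance is between B and C.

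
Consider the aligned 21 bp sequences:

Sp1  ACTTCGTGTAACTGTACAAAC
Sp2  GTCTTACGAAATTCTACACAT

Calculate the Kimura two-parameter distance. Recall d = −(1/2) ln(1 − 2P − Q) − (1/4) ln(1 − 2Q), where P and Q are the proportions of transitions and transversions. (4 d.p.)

1.2598

Of 21 sites, 8 differences are transitions and 3 are transversions, so P = 8/21 ≈ 0.380952 and Q = 3/21 ≈ 0.142857.
Under the Kimura two-parameter model, d = −½ ln(1 − 2P − Q) − ¼ ln(1 − 2Q).
1 − 2P − Q = 0.095239, giving −½ ln(0.095239) = 1.175683.
1 − 2Q = 0.714286, giving −¼ ln(0.714286) = 0.084118.
d = 1.175683 + 0.084118 = 1.259801.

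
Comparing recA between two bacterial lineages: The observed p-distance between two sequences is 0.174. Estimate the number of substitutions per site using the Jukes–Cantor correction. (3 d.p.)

d = −(3/4) ln(1 − 4p/3) = −0.75 ln(1 − 0.232) = −0.75 ln(0.768)
  = −0.75 × (-0.263966) = 0.197975 substitutions/site.

0.198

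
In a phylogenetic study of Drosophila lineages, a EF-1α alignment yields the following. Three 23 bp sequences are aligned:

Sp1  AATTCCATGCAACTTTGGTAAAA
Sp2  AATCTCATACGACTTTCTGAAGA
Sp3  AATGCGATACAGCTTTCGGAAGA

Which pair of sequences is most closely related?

Sp2 and Sp3

Sp1–Sp2: 8/23 differ, p = 0.348, d = 0.467.
Sp1–Sp3: 7/23 differ, p = 0.304, d = 0.390.
Sp2–Sp3: 6/23 differ, p = 0.261, d = 0.321.
The smallest distance is between Sp2 and Sp3.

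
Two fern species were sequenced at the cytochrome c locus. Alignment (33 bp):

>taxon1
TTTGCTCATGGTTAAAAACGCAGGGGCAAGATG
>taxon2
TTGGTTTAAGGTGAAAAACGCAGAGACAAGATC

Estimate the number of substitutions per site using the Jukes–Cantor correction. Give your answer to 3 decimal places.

The sequences differ at 8 of 33 sites (3, 5, 7, 9, 13, 24, 26, 33), so p = 8/33 ≈ 0.242424.
d = −(3/4) ln(1 − 4p/3) = −0.75 ln(1 − 0.323232) = −0.75 ln(0.676768)
  = −0.75 × (-0.390427) = 0.292820 substitutions/site.

0.293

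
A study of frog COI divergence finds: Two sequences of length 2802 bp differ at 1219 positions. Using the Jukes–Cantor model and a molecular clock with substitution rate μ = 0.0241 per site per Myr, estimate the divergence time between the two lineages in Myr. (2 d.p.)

13.50

p = 1219/2802 ≈ 0.435046.
d = −(3/4) ln(1 − 4p/3) = −0.75 ln(1 − 0.580061) = −0.75 ln(0.419939)
  = −0.75 × (-0.867646) = 0.650735 substitutions/site.
Under a molecular clock d = 2μt, so t = d/(2μ) = 0.650735 / (2 × 0.0241) = 13.50 Myr.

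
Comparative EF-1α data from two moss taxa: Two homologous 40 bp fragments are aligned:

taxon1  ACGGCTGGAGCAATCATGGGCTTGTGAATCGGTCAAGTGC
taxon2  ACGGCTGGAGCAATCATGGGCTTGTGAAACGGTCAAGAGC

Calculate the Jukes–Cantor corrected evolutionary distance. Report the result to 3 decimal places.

0.052

The sequences differ at 2 of 40 sites (29, 38), so p = 2/40 = 0.05.
d = −(3/4) ln(1 − 4p/3) = −0.75 ln(1 − 0.066667) = −0.75 ln(0.933333)
  = −0.75 × (-0.068993) = 0.051745 substitutions/site.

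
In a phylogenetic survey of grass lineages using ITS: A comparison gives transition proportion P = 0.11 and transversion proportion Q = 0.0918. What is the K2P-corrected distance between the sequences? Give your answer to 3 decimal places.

0.238

Under the Kimura two-parameter model, d = −½ ln(1 − 2P − Q) − ¼ ln(1 − 2Q).
1 − 2P − Q = 0.6882, giving −½ ln(0.6882) = 0.186838.
1 − 2Q = 0.8164, giving −¼ ln(0.8164) = 0.050713.
d = 0.186838 + 0.050713 = 0.237551.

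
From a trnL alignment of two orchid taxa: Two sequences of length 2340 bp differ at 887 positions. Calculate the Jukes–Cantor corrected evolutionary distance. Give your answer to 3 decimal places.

0.528

p = 887/2340 ≈ 0.37906.
d = −(3/4) ln(1 − 4p/3) = −0.75 ln(1 − 0.505413) = −0.75 ln(0.494587)
  = −0.75 × (-0.704032) = 0.528024 substitutions/site.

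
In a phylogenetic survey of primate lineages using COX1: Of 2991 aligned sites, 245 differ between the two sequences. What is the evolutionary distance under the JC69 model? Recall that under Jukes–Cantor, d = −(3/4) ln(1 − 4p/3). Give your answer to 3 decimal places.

p = 245/2991 ≈ 0.081912.
d = −(3/4) ln(1 − 4p/3) = −0.75 ln(1 − 0.109216) = −0.75 ln(0.890784)
  = −0.75 × (-0.115653) = 0.086740 substitutions/site.

0.087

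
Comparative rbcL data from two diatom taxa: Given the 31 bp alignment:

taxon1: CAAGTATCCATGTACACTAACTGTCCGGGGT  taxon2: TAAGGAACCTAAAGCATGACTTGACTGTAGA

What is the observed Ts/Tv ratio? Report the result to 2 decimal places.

0.70

Transitions are A↔G and C↔T; transversions are all other mismatches.
Transitions: 7. Transversions: 10.
R = 7/10 = 0.70.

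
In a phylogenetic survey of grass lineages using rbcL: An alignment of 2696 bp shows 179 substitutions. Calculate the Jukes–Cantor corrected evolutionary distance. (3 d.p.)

0.070

p = 179/2696 ≈ 0.066395.
d = −(3/4) ln(1 − 4p/3) = −0.75 ln(1 − 0.088527) = −0.75 ln(0.911473)
  = −0.75 × (-0.092693) = 0.069520 substitutions/site.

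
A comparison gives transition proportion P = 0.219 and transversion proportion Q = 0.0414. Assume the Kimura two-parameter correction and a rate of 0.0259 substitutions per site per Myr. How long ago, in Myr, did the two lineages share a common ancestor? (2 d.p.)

6.72

Under the Kimura two-parameter model, d = −½ ln(1 − 2P − Q) − ¼ ln(1 − 2Q).
1 − 2P − Q = 0.5206, giving −½ ln(0.5206) = 0.326387.
1 − 2Q = 0.9172, giving −¼ ln(0.9172) = 0.021607.
d = 0.326387 + 0.021607 = 0.347994.
Under a molecular clock d = 2μt, so t = d/(2μ) = 0.347994 / (2 × 0.0259) = 6.72 Myr.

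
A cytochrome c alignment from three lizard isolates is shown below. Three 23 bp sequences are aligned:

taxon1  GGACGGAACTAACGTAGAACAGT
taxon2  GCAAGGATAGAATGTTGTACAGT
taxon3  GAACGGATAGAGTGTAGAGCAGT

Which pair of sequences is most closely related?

taxon2 and taxon3

taxon1–taxon2: 8/23 differ, p = 0.348, d = 0.467.
taxon1–taxon3: 7/23 differ, p = 0.304, d = 0.390.
taxon2–taxon3: 6/23 differ, p = 0.261, d = 0.321.
The smallest distance is between taxon2 and taxon3.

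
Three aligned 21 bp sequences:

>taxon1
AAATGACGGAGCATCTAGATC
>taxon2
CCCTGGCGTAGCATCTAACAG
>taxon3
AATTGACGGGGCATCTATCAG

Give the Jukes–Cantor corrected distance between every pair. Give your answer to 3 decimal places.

taxon1–taxon2: 9/21 sites differ → p ≈ 0.428571, d = −0.75 ln(1 − 0.571428) = 0.635472 ≈ 0.635.
taxon1–taxon3: 6/21 sites differ → p ≈ 0.285714, d = −0.75 ln(1 − 0.380952) = 0.359679 ≈ 0.360.
taxon2–taxon3: 7/21 sites differ → p ≈ 0.333333, d = −0.75 ln(1 − 0.444444) = 0.440839 ≈ 0.441.

d(taxon1,taxon2) = 0.635, d(taxon1,taxon3) = 0.360, d(taxon2,taxon3) = 0.441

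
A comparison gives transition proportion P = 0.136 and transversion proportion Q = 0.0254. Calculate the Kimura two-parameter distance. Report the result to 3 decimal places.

0.190

Under the Kimura two-parameter model, d = −½ ln(1 − 2P − Q) − ¼ ln(1 − 2Q).
1 − 2P − Q = 0.7026, giving −½ ln(0.7026) = 0.176484.
1 − 2Q = 0.9492, giving −¼ ln(0.9492) = 0.013034.
d = 0.176484 + 0.013034 = 0.189518.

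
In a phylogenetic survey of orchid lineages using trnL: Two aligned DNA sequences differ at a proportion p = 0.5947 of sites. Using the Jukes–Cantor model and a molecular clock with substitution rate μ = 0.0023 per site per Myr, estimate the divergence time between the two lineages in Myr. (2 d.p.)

d = −(3/4) ln(1 − 4p/3) = −0.75 ln(1 − 0.792933) = −0.75 ln(0.207067)
  = −0.75 × (-1.574713) = 1.181035 substitutions/site.
Under a molecular clock d = 2μt, so t = d/(2μ) = 1.181035 / (2 × 0.0023) = 256.75 Myr.

256.75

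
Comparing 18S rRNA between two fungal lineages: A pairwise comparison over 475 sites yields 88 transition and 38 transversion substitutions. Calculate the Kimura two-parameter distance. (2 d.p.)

0.34

P = 88/475 ≈ 0.185263 and Q = 38/475 = 0.08.
Under the Kimura two-parameter model, d = −½ ln(1 − 2P − Q) − ¼ ln(1 − 2Q).
1 − 2P − Q = 0.549474, giving −½ ln(0.549474) = 0.299397.
1 − 2Q = 0.84, giving −¼ ln(0.84) = 0.043588.
d = 0.299397 + 0.043588 = 0.342985.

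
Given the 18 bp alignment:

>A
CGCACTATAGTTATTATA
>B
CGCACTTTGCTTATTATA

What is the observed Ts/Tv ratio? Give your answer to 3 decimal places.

0.500

Transitions are A↔G and C↔T; transversions are all other mismatches.
Transitions: 1. Transversions: 2.
R = 1/2 = 0.500.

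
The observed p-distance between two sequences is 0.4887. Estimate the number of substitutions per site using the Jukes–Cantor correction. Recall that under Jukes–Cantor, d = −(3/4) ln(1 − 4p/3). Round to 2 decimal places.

d = −(3/4) ln(1 − 4p/3) = −0.75 ln(1 − 0.6516) = −0.75 ln(0.3484)
  = −0.75 × (-1.054404) = 0.790803 substitutions/site.

0.79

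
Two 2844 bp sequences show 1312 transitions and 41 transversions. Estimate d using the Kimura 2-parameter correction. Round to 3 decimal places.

1.390

P = 1312/2844 ≈ 0.461322 and Q = 41/2844 ≈ 0.014416.
Under the Kimura two-parameter model, d = −½ ln(1 − 2P − Q) − ¼ ln(1 − 2Q).
1 − 2P − Q = 0.06294, giving −½ ln(0.06294) = 1.382787.
1 − 2Q = 0.971168, giving −¼ ln(0.971168) = 0.007314.
d = 1.382787 + 0.007314 = 1.390101.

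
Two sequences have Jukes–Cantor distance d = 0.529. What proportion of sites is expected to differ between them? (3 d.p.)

p = (3/4)(1 − e^(−4d/3)) = 0.75 × (1 − e^(-0.705333)) = 0.75 × (1 − 0.493944) = 0.379542.

0.380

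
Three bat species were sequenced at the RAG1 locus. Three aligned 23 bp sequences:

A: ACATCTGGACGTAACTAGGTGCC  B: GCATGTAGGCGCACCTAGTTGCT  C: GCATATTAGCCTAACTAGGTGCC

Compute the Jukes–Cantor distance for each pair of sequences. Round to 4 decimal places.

d(A,B) = 0.4674, d(A,C) = 0.3206, d(B,C) = 0.4674

A–B: 8/23 sites differ → p ≈ 0.347826, d = −0.75 ln(1 − 0.463768) = 0.467391 ≈ 0.4674.
A–C: 6/23 sites differ → p ≈ 0.26087, d = −0.75 ln(1 − 0.347827) = 0.320584 ≈ 0.3206.
B–C: 8/23 sites differ → p ≈ 0.347826, d = −0.75 ln(1 − 0.463768) = 0.467391 ≈ 0.4674.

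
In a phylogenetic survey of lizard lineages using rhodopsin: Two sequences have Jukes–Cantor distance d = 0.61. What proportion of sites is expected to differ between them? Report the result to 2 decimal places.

0.42

p = (3/4)(1 − e^(−4d/3)) = 0.75 × (1 − e^(-0.813333)) = 0.75 × (1 − 0.443378) = 0.417467.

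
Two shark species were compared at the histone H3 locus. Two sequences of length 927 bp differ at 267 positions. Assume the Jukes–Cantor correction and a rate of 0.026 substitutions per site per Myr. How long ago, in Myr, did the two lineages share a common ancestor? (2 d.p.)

p = 267/927 ≈ 0.288026.
d = −(3/4) ln(1 − 4p/3) = −0.75 ln(1 − 0.384035) = −0.75 ln(0.615965)
  = −0.75 × (-0.484565) = 0.363424 substitutions/site.
Under a molecular clock d = 2μt, so t = d/(2μ) = 0.363424 / (2 × 0.026) = 6.99 Myr.

6.99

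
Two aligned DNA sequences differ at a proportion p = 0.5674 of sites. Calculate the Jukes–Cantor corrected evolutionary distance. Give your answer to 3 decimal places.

d = −(3/4) ln(1 − 4p/3) = −0.75 ln(1 − 0.756533) = −0.75 ln(0.243467)
  = −0.75 × (-1.412774) = 1.059581 substitutions/site.

1.060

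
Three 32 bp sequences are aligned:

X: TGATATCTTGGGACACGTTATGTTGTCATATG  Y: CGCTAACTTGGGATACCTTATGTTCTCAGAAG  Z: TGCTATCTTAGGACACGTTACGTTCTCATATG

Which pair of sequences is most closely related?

X and Z

X–Y: 8/32 differ, p = 0.250, d = 0.304.
X–Z: 4/32 differ, p = 0.125, d = 0.137.
Y–Z: 8/32 differ, p = 0.250, d = 0.304.
The smallest distance is between X and Z.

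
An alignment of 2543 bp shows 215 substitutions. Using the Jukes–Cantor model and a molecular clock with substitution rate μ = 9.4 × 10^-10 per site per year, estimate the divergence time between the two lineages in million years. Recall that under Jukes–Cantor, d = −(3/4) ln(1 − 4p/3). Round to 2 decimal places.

p = 215/2543 ≈ 0.084546.
d = −(3/4) ln(1 − 4p/3) = −0.75 ln(1 − 0.112728) = −0.75 ln(0.887272)
  = −0.75 × (-0.119604) = 0.089703 substitutions/site.
Under a molecular clock d = 2μt, so t = d/(2μ) = 0.089703 / (2 × 9.4 × 10^-10) = 47.71 million years.

47.71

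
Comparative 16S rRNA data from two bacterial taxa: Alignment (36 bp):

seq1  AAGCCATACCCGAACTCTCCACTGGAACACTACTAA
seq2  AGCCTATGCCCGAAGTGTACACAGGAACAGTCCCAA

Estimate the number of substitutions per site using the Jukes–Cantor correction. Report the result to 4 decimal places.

0.3924

The sequences differ at 11 of 36 sites, so p = 11/36 ≈ 0.305556.
d = −(3/4) ln(1 − 4p/3) = −0.75 ln(1 − 0.407408) = −0.75 ln(0.592592)
  = −0.75 × (-0.523249) = 0.392437 substitutions/site.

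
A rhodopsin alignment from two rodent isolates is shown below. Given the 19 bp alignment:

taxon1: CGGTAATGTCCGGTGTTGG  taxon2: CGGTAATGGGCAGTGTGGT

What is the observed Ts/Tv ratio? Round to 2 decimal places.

Transitions are A↔G and C↔T; transversions are all other mismatches.
Transitions: 1. Transversions: 4.
R = 1/4 = 0.25.

0.25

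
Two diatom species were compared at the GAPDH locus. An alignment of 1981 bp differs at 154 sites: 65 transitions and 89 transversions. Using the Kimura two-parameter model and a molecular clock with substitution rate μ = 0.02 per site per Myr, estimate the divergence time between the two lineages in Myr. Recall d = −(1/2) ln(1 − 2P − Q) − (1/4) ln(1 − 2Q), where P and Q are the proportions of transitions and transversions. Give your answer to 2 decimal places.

P = 65/1981 ≈ 0.032812 and Q = 89/1981 ≈ 0.044927.
Under the Kimura two-parameter model, d = −½ ln(1 − 2P − Q) − ¼ ln(1 − 2Q).
1 − 2P − Q = 0.889449, giving −½ ln(0.889449) = 0.058577.
1 − 2Q = 0.910146, giving −¼ ln(0.910146) = 0.023538.
d = 0.058577 + 0.023538 = 0.082115.
Under a molecular clock d = 2μt, so t = d/(2μ) = 0.082115 / (2 × 0.02) = 2.05 Myr.

2.05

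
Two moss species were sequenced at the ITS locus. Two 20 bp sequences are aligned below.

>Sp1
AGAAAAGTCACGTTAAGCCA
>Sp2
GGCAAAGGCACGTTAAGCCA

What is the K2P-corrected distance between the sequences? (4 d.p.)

Of 20 sites, 1 differences are transitions and 2 are transversions, so P = 1/20 = 0.05 and Q = 2/20 = 0.1.
Under the Kimura two-parameter model, d = −½ ln(1 − 2P − Q) − ¼ ln(1 − 2Q).
1 − 2P − Q = 0.8, giving −½ ln(0.8) = 0.111572.
1 − 2Q = 0.8, giving −¼ ln(0.8) = 0.055786.
d = 0.111572 + 0.055786 = 0.167358.

0.1674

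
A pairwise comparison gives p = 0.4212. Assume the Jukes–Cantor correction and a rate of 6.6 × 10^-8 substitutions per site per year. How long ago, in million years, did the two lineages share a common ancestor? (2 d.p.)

4.69

d = −(3/4) ln(1 − 4p/3) = −0.75 ln(1 − 0.5616) = −0.75 ln(0.4384)
  = −0.75 × (-0.824624) = 0.618468 substitutions/site.
Under a molecular clock d = 2μt, so t = d/(2μ) = 0.618468 / (2 × 6.6 × 10^-8) = 4.69 million years.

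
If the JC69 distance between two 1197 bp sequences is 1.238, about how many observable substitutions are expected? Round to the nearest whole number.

Invert JC69: p = (3/4)(1 − e^(−4d/3)) = 0.75 × (1 − e^(-1.650667)) = 0.75 × (1 − 0.191922) = 0.606059.
Expected differing sites = pL ≈ 0.606059 × 1197 = 725.452623 ≈ 725.

725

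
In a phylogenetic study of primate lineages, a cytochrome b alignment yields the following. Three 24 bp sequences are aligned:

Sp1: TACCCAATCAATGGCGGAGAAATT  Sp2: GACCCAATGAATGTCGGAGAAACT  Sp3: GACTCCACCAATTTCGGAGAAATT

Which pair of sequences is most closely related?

Sp1–Sp2: 4/24 differ, p = 0.167, d = 0.188.
Sp1–Sp3: 6/24 differ, p = 0.250, d = 0.304.
Sp2–Sp3: 6/24 differ, p = 0.250, d = 0.304.
The smallest distance is between Sp1 and Sp2.

Sp1 and Sp2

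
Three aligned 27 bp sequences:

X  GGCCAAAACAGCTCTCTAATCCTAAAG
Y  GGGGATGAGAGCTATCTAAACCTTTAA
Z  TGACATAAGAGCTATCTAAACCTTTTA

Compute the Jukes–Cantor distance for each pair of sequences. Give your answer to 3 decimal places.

d(X,Y) = 0.511, d(X,Z) = 0.511, d(Y,Z) = 0.213

X–Y: 10/27 sites differ → p ≈ 0.37037, d = −0.75 ln(1 − 0.493827) = 0.510658 ≈ 0.511.
X–Z: 10/27 sites differ → p ≈ 0.37037, d = −0.75 ln(1 − 0.493827) = 0.510658 ≈ 0.511.
Y–Z: 5/27 sites differ → p ≈ 0.185185, d = −0.75 ln(1 − 0.246913) = 0.212681 ≈ 0.213.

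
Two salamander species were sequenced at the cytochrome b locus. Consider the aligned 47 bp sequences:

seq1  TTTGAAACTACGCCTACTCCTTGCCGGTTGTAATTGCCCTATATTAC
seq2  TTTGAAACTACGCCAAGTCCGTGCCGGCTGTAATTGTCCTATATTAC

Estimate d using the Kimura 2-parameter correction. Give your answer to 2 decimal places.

0.11

Of 47 sites, 2 differences are transitions and 3 are transversions, so P = 2/47 ≈ 0.042553 and Q = 3/47 ≈ 0.06383.
Under the Kimura two-parameter model, d = −½ ln(1 − 2P − Q) − ¼ ln(1 − 2Q).
1 − 2P − Q = 0.851064, giving −½ ln(0.851064) = 0.080634.
1 − 2Q = 0.87234, giving −¼ ln(0.87234) = 0.034144.
d = 0.080634 + 0.034144 = 0.114778.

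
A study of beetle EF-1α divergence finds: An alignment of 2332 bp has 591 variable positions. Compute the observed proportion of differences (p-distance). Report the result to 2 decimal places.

p = 591/2332 = 0.253430… ≈ 0.25 (to 2 d.p.).

0.25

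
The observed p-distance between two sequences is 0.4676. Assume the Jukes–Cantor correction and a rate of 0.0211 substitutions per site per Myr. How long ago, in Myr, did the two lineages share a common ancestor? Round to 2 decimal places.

17.36

d = −(3/4) ln(1 − 4p/3) = −0.75 ln(1 − 0.623467) = −0.75 ln(0.376533)
  = −0.75 × (-0.976750) = 0.732563 substitutions/site.
Under a molecular clock d = 2μt, so t = d/(2μ) = 0.732563 / (2 × 0.0211) = 17.36 Myr.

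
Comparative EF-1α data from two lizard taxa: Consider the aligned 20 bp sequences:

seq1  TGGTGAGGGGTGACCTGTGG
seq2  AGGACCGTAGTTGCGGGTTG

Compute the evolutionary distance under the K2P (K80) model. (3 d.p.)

1.101

Of 20 sites, 2 differences are transitions and 9 are transversions, so P = 2/20 = 0.1 and Q = 9/20 = 0.45.
Under the Kimura two-parameter model, d = −½ ln(1 − 2P − Q) − ¼ ln(1 − 2Q).
1 − 2P − Q = 0.35, giving −½ ln(0.35) = 0.524911.
1 − 2Q = 0.1, giving −¼ ln(0.1) = 0.575646.
d = 0.524911 + 0.575646 = 1.100557.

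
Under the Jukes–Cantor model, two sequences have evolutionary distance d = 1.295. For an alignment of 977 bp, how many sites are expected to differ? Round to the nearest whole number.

602

Invert JC69: p = (3/4)(1 − e^(−4d/3)) = 0.75 × (1 − e^(-1.726667)) = 0.75 × (1 − 0.177876) = 0.616593.
Expected differing sites = pL ≈ 0.616593 × 977 = 602.411361 ≈ 602.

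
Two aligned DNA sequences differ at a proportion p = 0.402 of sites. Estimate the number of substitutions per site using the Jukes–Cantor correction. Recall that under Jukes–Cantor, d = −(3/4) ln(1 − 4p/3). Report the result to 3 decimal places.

d = −(3/4) ln(1 − 4p/3) = −0.75 ln(1 − 0.536) = −0.75 ln(0.464)
  = −0.75 × (-0.767871) = 0.575903 substitutions/site.

0.576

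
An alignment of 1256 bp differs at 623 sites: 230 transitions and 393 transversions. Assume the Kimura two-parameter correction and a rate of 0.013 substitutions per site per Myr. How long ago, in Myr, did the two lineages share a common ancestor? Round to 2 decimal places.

31.31

P = 230/1256 ≈ 0.183121 and Q = 393/1256 ≈ 0.312898.
Under the Kimura two-parameter model, d = −½ ln(1 − 2P − Q) − ¼ ln(1 − 2Q).
1 − 2P − Q = 0.32086, giving −½ ln(0.32086) = 0.568375.
1 − 2Q = 0.374204, giving −¼ ln(0.374204) = 0.245739.
d = 0.568375 + 0.245739 = 0.814114.
Under a molecular clock d = 2μt, so t = d/(2μ) = 0.814114 / (2 × 0.013) = 31.31 Myr.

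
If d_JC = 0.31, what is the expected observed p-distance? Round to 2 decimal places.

p = (3/4)(1 − e^(−4d/3)) = 0.75 × (1 − e^(-0.413333)) = 0.75 × (1 − 0.661442) = 0.253919.

0.25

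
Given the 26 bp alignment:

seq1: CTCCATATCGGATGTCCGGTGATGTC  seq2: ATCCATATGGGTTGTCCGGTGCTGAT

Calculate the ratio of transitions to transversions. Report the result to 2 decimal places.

Transitions are A↔G and C↔T; transversions are all other mismatches.
Transitions: 1. Transversions: 5.
R = 1/5 = 0.20.

0.20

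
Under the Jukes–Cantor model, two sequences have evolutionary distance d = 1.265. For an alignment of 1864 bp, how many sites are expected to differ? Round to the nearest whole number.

1139

Invert JC69: p = (3/4)(1 − e^(−4d/3)) = 0.75 × (1 − e^(-1.686667)) = 0.75 × (1 − 0.185136) = 0.611148.
Expected differing sites = pL ≈ 0.611148 × 1864 = 1139.179872 ≈ 1139.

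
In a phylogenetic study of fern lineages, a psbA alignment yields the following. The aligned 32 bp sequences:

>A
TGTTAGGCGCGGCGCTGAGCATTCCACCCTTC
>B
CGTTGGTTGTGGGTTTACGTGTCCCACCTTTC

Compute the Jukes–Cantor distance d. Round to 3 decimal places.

The sequences differ at 14 of 32 sites, so p = 14/32 = 0.4375.
d = −(3/4) ln(1 − 4p/3) = −0.75 ln(1 − 0.583333) = −0.75 ln(0.416667)
  = −0.75 × (-0.875468) = 0.656601 substitutions/site.

0.657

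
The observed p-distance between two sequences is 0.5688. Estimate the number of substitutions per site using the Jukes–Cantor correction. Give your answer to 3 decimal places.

1.065

d = −(3/4) ln(1 − 4p/3) = −0.75 ln(1 − 0.7584) = −0.75 ln(0.2416)
  = −0.75 × (-1.420472) = 1.065354 substitutions/site.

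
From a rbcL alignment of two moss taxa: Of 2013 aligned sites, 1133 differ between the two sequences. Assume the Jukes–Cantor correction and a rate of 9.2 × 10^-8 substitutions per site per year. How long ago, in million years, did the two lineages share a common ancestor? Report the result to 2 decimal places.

5.66

p = 1133/2013 ≈ 0.562842.
d = −(3/4) ln(1 − 4p/3) = −0.75 ln(1 − 0.750456) = −0.75 ln(0.249544)
  = −0.75 × (-1.388120) = 1.041090 substitutions/site.
Under a molecular clock d = 2μt, so t = d/(2μ) = 1.041090 / (2 × 9.2 × 10^-8) = 5.66 million years.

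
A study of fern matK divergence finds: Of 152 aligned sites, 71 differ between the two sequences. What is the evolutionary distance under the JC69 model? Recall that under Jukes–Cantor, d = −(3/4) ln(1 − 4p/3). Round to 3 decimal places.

p = 71/152 ≈ 0.467105.
d = −(3/4) ln(1 − 4p/3) = −0.75 ln(1 − 0.622807) = −0.75 ln(0.377193)
  = −0.75 × (-0.974998) = 0.731249 substitutions/site.

0.731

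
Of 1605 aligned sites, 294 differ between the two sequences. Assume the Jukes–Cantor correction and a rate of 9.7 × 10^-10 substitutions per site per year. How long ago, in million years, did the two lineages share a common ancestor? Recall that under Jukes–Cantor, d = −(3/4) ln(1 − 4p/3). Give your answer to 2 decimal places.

108.26

p = 294/1605 ≈ 0.183178.
d = −(3/4) ln(1 − 4p/3) = −0.75 ln(1 − 0.244237) = −0.75 ln(0.755763)
  = −0.75 × (-0.280027) = 0.210020 substitutions/site.
Under a molecular clock d = 2μt, so t = d/(2μ) = 0.210020 / (2 × 9.7 × 10^-10) = 108.26 million years.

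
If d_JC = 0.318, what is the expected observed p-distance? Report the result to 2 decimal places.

p = (3/4)(1 − e^(−4d/3)) = 0.75 × (1 − e^(-0.424)) = 0.75 × (1 − 0.654424) = 0.259182.

0.26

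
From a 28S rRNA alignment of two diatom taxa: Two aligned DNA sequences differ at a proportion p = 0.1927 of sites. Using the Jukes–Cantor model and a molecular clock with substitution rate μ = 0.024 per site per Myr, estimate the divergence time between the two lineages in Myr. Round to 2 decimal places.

d = −(3/4) ln(1 − 4p/3) = −0.75 ln(1 − 0.256933) = −0.75 ln(0.743067)
  = −0.75 × (-0.296969) = 0.222727 substitutions/site.
Under a molecular clock d = 2μt, so t = d/(2μ) = 0.222727 / (2 × 0.024) = 4.64 Myr.

4.64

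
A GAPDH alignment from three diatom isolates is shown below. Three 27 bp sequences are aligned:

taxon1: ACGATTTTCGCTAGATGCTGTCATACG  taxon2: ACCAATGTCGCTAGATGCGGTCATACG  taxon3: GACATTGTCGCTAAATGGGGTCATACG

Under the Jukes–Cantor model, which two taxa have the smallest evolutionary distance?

taxon1–taxon2: 4/27 differ, p = 0.148, d = 0.165.
taxon1–taxon3: 7/27 differ, p = 0.259, d = 0.318.
taxon2–taxon3: 5/27 differ, p = 0.185, d = 0.213.
The smallest distance is between taxon1 and taxon2.

taxon1 and taxon2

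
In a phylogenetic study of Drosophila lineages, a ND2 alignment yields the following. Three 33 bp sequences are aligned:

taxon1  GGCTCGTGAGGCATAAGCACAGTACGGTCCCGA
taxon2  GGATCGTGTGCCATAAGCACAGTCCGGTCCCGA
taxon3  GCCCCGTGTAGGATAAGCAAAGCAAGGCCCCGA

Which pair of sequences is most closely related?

taxon1 and taxon2

taxon1–taxon2: 4/33 differ, p = 0.121, d = 0.132.
taxon1–taxon3: 9/33 differ, p = 0.273, d = 0.339.
taxon2–taxon3: 11/33 differ, p = 0.333, d = 0.441.
The smallest distance is between taxon1 and taxon2.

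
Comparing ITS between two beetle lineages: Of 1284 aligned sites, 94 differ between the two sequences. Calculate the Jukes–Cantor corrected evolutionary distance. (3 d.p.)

0.077

p = 94/1284 ≈ 0.073209.
d = −(3/4) ln(1 − 4p/3) = −0.75 ln(1 − 0.097612) = −0.75 ln(0.902388)
  = −0.75 × (-0.102711) = 0.077033 substitutions/site.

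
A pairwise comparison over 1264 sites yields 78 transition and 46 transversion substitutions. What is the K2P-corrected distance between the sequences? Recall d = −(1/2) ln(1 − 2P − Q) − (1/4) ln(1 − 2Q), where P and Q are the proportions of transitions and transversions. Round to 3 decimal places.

0.106

P = 78/1264 ≈ 0.061709 and Q = 46/1264 ≈ 0.036392.
Under the Kimura two-parameter model, d = −½ ln(1 − 2P − Q) − ¼ ln(1 − 2Q).
1 − 2P − Q = 0.84019, giving −½ ln(0.84019) = 0.087064.
1 − 2Q = 0.927216, giving −¼ ln(0.927216) = 0.018892.
d = 0.087064 + 0.018892 = 0.105956.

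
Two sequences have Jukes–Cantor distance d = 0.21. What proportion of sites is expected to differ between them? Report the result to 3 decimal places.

p = (3/4)(1 − e^(−4d/3)) = 0.75 × (1 − e^(-0.28)) = 0.75 × (1 − 0.755784) = 0.183162.

0.183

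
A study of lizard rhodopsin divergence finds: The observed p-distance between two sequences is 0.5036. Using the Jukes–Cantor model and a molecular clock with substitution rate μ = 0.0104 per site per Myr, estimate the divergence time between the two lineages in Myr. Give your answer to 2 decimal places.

d = −(3/4) ln(1 − 4p/3) = −0.75 ln(1 − 0.671467) = −0.75 ln(0.328533)
  = −0.75 × (-1.113118) = 0.834839 substitutions/site.
Under a molecular clock d = 2μt, so t = d/(2μ) = 0.834839 / (2 × 0.0104) = 40.14 Myr.

40.14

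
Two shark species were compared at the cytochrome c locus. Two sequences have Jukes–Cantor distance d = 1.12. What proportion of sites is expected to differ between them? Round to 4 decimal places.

0.5815

p = (3/4)(1 − e^(−4d/3)) = 0.75 × (1 − e^(-1.493333)) = 0.75 × (1 − 0.224623) = 0.581533.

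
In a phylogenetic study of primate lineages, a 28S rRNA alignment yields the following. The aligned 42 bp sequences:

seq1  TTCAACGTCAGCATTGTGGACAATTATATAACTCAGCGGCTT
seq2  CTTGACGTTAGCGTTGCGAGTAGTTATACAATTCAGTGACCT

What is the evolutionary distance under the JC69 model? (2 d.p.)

The sequences differ at 15 of 42 sites, so p = 15/42 ≈ 0.357143.
d = −(3/4) ln(1 − 4p/3) = −0.75 ln(1 − 0.476191) = −0.75 ln(0.523809)
  = −0.75 × (-0.646628) = 0.484971 substitutions/site.

0.48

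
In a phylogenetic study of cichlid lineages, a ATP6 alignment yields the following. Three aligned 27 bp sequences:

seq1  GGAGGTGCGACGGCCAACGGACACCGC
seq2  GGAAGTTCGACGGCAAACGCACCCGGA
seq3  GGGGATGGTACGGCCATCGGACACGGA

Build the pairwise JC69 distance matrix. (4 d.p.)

d(seq1,seq2) = 0.3181, d(seq1,seq3) = 0.3181, d(seq2,seq3) = 0.5107

seq1–seq2: 7/27 sites differ → p ≈ 0.259259, d = −0.75 ln(1 − 0.345679) = 0.318118 ≈ 0.3181.
seq1–seq3: 7/27 sites differ → p ≈ 0.259259, d = −0.75 ln(1 − 0.345679) = 0.318118 ≈ 0.3181.
seq2–seq3: 10/27 sites differ → p ≈ 0.37037, d = −0.75 ln(1 − 0.493827) = 0.510658 ≈ 0.5107.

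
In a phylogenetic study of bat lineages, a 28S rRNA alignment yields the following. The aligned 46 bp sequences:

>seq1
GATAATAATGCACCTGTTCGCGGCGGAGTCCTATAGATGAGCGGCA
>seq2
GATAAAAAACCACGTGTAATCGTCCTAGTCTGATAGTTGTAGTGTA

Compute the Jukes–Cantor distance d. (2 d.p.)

0.55

The sequences differ at 18 of 46 sites, so p = 18/46 ≈ 0.391304.
d = −(3/4) ln(1 − 4p/3) = −0.75 ln(1 − 0.521739) = −0.75 ln(0.478261)
  = −0.75 × (-0.737599) = 0.553199 substitutions/site.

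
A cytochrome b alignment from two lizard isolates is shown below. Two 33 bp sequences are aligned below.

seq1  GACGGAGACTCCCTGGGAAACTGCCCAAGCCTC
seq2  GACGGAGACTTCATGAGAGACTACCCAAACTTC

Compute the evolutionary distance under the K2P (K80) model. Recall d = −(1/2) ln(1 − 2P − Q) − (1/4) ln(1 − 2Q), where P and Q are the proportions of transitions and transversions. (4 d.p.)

0.2660

Of 33 sites, 6 differences are transitions and 1 are transversions, so P = 6/33 ≈ 0.181818 and Q = 1/33 ≈ 0.030303.
Under the Kimura two-parameter model, d = −½ ln(1 − 2P − Q) − ¼ ln(1 − 2Q).
1 − 2P − Q = 0.606061, giving −½ ln(0.606061) = 0.250387.
1 − 2Q = 0.939394, giving −¼ ln(0.939394) = 0.015630.
d = 0.250387 + 0.015630 = 0.266017.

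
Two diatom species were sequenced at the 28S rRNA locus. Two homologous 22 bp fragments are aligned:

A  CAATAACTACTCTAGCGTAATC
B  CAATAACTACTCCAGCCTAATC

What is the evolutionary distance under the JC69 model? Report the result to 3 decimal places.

The sequences differ at 2 of 22 sites (13, 17), so p = 2/22 ≈ 0.090909.
d = −(3/4) ln(1 − 4p/3) = −0.75 ln(1 − 0.121212) = −0.75 ln(0.878788)
  = −0.75 × (-0.129212) = 0.096909 substitutions/site.

0.097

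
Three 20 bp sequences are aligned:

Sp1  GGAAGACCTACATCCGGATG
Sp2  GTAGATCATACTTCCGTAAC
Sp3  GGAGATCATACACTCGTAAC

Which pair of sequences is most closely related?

Sp1–Sp2: 9/20 differ, p = 0.450, d = 0.687.
Sp1–Sp3: 9/20 differ, p = 0.450, d = 0.687.
Sp2–Sp3: 4/20 differ, p = 0.200, d = 0.233.
The smallest distance is between Sp2 and Sp3.

Sp2 and Sp3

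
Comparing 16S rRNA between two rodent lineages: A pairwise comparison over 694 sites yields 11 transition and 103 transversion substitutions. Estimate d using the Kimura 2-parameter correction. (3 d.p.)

P = 11/694 ≈ 0.01585 and Q = 103/694 ≈ 0.148415.
Under the Kimura two-parameter model, d = −½ ln(1 − 2P − Q) − ¼ ln(1 − 2Q).
1 − 2P − Q = 0.819885, giving −½ ln(0.819885) = 0.099296.
1 − 2Q = 0.70317, giving −¼ ln(0.70317) = 0.088039.
d = 0.099296 + 0.088039 = 0.187335.

0.187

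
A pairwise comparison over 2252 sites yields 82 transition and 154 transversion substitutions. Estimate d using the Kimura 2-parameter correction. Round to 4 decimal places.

0.1129

P = 82/2252 ≈ 0.036412 and Q = 154/2252 ≈ 0.068384.
Under the Kimura two-parameter model, d = −½ ln(1 − 2P − Q) − ¼ ln(1 − 2Q).
1 − 2P − Q = 0.858792, giving −½ ln(0.858792) = 0.076114.
1 − 2Q = 0.863232, giving −¼ ln(0.863232) = 0.036768.
d = 0.076114 + 0.036768 = 0.112882.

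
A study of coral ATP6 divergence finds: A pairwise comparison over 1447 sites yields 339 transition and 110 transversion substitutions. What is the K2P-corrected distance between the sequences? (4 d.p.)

0.4345

P = 339/1447 ≈ 0.234278 and Q = 110/1447 ≈ 0.076019.
Under the Kimura two-parameter model, d = −½ ln(1 − 2P − Q) − ¼ ln(1 − 2Q).
1 − 2P − Q = 0.455425, giving −½ ln(0.455425) = 0.393262.
1 − 2Q = 0.847962, giving −¼ ln(0.847962) = 0.041230.
d = 0.393262 + 0.041230 = 0.434492.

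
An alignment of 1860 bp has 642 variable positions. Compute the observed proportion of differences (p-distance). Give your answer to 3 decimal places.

p = 642/1860 = 0.345161… ≈ 0.345 (to 3 d.p.).

0.345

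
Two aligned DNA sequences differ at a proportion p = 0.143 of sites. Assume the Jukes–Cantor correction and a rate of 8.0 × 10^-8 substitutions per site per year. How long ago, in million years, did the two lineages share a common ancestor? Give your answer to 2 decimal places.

d = −(3/4) ln(1 − 4p/3) = −0.75 ln(1 − 0.190667) = −0.75 ln(0.809333)
  = −0.75 × (-0.211545) = 0.158659 substitutions/site.
Under a molecular clock d = 2μt, so t = d/(2μ) = 0.158659 / (2 × 8.0 × 10^-8) = 0.99 million years.

0.99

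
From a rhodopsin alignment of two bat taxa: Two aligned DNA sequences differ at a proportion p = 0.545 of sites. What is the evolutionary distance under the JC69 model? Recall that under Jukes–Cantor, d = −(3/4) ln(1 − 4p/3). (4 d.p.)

0.9728

d = −(3/4) ln(1 − 4p/3) = −0.75 ln(1 − 0.726667) = −0.75 ln(0.273333)
  = −0.75 × (-1.297064) = 0.972798 substitutions/site.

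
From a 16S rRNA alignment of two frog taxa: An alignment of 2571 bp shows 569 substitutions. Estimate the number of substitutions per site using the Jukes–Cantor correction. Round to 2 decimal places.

p = 569/2571 ≈ 0.221315.
d = −(3/4) ln(1 − 4p/3) = −0.75 ln(1 − 0.295087) = −0.75 ln(0.704913)
  = −0.75 × (-0.349681) = 0.262261 substitutions/site.

0.26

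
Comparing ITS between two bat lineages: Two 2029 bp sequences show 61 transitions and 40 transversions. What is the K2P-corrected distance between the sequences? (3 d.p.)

0.052

P = 61/2029 ≈ 0.030064 and Q = 40/2029 ≈ 0.019714.
Under the Kimura two-parameter model, d = −½ ln(1 − 2P − Q) − ¼ ln(1 − 2Q).
1 − 2P − Q = 0.920158, giving −½ ln(0.920158) = 0.041605.
1 − 2Q = 0.960572, giving −¼ ln(0.960572) = 0.010057.
d = 0.041605 + 0.010057 = 0.051662.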